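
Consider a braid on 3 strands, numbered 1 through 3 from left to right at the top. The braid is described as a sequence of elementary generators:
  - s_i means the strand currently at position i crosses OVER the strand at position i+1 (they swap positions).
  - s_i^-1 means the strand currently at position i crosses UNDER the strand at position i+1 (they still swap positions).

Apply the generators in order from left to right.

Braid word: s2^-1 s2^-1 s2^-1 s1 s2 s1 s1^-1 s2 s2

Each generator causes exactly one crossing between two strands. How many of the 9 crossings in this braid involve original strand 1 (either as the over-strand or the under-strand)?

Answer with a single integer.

Gen 1: crossing 2x3. Involves strand 1? no. Count so far: 0
Gen 2: crossing 3x2. Involves strand 1? no. Count so far: 0
Gen 3: crossing 2x3. Involves strand 1? no. Count so far: 0
Gen 4: crossing 1x3. Involves strand 1? yes. Count so far: 1
Gen 5: crossing 1x2. Involves strand 1? yes. Count so far: 2
Gen 6: crossing 3x2. Involves strand 1? no. Count so far: 2
Gen 7: crossing 2x3. Involves strand 1? no. Count so far: 2
Gen 8: crossing 2x1. Involves strand 1? yes. Count so far: 3
Gen 9: crossing 1x2. Involves strand 1? yes. Count so far: 4

Answer: 4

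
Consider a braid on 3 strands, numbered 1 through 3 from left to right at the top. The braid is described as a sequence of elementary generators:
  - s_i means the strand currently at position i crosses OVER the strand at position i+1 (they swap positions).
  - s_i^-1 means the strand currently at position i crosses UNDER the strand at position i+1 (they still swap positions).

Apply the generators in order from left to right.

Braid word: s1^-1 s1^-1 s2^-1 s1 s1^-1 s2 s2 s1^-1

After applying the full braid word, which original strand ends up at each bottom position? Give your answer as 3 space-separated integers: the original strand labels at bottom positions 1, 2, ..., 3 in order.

Gen 1 (s1^-1): strand 1 crosses under strand 2. Perm now: [2 1 3]
Gen 2 (s1^-1): strand 2 crosses under strand 1. Perm now: [1 2 3]
Gen 3 (s2^-1): strand 2 crosses under strand 3. Perm now: [1 3 2]
Gen 4 (s1): strand 1 crosses over strand 3. Perm now: [3 1 2]
Gen 5 (s1^-1): strand 3 crosses under strand 1. Perm now: [1 3 2]
Gen 6 (s2): strand 3 crosses over strand 2. Perm now: [1 2 3]
Gen 7 (s2): strand 2 crosses over strand 3. Perm now: [1 3 2]
Gen 8 (s1^-1): strand 1 crosses under strand 3. Perm now: [3 1 2]

Answer: 3 1 2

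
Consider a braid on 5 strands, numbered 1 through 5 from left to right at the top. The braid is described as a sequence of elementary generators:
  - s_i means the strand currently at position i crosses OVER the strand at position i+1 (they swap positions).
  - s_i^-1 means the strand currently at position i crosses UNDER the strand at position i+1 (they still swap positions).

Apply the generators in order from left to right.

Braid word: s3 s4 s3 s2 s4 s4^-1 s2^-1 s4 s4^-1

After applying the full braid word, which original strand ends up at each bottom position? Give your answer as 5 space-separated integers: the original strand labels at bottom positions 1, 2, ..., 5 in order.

Answer: 1 2 5 4 3

Derivation:
Gen 1 (s3): strand 3 crosses over strand 4. Perm now: [1 2 4 3 5]
Gen 2 (s4): strand 3 crosses over strand 5. Perm now: [1 2 4 5 3]
Gen 3 (s3): strand 4 crosses over strand 5. Perm now: [1 2 5 4 3]
Gen 4 (s2): strand 2 crosses over strand 5. Perm now: [1 5 2 4 3]
Gen 5 (s4): strand 4 crosses over strand 3. Perm now: [1 5 2 3 4]
Gen 6 (s4^-1): strand 3 crosses under strand 4. Perm now: [1 5 2 4 3]
Gen 7 (s2^-1): strand 5 crosses under strand 2. Perm now: [1 2 5 4 3]
Gen 8 (s4): strand 4 crosses over strand 3. Perm now: [1 2 5 3 4]
Gen 9 (s4^-1): strand 3 crosses under strand 4. Perm now: [1 2 5 4 3]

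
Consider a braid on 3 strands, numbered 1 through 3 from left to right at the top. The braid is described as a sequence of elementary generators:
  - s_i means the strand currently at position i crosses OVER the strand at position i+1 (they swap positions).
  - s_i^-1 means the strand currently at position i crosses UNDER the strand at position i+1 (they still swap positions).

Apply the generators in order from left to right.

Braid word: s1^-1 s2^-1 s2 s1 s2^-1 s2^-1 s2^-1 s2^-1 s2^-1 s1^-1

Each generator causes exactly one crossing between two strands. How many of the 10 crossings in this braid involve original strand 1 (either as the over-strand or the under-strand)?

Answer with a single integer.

Gen 1: crossing 1x2. Involves strand 1? yes. Count so far: 1
Gen 2: crossing 1x3. Involves strand 1? yes. Count so far: 2
Gen 3: crossing 3x1. Involves strand 1? yes. Count so far: 3
Gen 4: crossing 2x1. Involves strand 1? yes. Count so far: 4
Gen 5: crossing 2x3. Involves strand 1? no. Count so far: 4
Gen 6: crossing 3x2. Involves strand 1? no. Count so far: 4
Gen 7: crossing 2x3. Involves strand 1? no. Count so far: 4
Gen 8: crossing 3x2. Involves strand 1? no. Count so far: 4
Gen 9: crossing 2x3. Involves strand 1? no. Count so far: 4
Gen 10: crossing 1x3. Involves strand 1? yes. Count so far: 5

Answer: 5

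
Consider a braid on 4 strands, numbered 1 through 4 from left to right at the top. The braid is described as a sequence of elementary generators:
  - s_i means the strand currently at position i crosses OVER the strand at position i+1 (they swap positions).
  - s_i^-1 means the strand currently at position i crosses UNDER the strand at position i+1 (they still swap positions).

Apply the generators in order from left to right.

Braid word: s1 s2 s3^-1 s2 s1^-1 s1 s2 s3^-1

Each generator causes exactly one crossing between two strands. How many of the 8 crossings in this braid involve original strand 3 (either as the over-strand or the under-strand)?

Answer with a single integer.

Answer: 3

Derivation:
Gen 1: crossing 1x2. Involves strand 3? no. Count so far: 0
Gen 2: crossing 1x3. Involves strand 3? yes. Count so far: 1
Gen 3: crossing 1x4. Involves strand 3? no. Count so far: 1
Gen 4: crossing 3x4. Involves strand 3? yes. Count so far: 2
Gen 5: crossing 2x4. Involves strand 3? no. Count so far: 2
Gen 6: crossing 4x2. Involves strand 3? no. Count so far: 2
Gen 7: crossing 4x3. Involves strand 3? yes. Count so far: 3
Gen 8: crossing 4x1. Involves strand 3? no. Count so far: 3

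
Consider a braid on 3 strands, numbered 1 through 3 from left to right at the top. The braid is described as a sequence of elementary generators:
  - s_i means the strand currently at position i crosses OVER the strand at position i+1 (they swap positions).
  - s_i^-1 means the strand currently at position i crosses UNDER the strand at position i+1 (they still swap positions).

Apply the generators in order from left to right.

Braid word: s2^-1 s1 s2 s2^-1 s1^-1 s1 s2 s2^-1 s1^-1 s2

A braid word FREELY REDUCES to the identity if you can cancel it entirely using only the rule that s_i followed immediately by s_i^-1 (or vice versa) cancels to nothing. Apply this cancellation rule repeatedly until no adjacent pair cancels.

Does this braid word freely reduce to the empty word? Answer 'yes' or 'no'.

Answer: yes

Derivation:
Gen 1 (s2^-1): push. Stack: [s2^-1]
Gen 2 (s1): push. Stack: [s2^-1 s1]
Gen 3 (s2): push. Stack: [s2^-1 s1 s2]
Gen 4 (s2^-1): cancels prior s2. Stack: [s2^-1 s1]
Gen 5 (s1^-1): cancels prior s1. Stack: [s2^-1]
Gen 6 (s1): push. Stack: [s2^-1 s1]
Gen 7 (s2): push. Stack: [s2^-1 s1 s2]
Gen 8 (s2^-1): cancels prior s2. Stack: [s2^-1 s1]
Gen 9 (s1^-1): cancels prior s1. Stack: [s2^-1]
Gen 10 (s2): cancels prior s2^-1. Stack: []
Reduced word: (empty)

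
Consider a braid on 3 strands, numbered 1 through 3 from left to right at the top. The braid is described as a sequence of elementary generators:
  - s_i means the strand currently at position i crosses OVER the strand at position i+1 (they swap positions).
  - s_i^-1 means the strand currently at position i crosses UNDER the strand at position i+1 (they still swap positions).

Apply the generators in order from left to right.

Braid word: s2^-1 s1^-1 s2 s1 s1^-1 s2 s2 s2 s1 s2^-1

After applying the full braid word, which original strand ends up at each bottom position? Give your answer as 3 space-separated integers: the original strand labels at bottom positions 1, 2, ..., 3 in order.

Gen 1 (s2^-1): strand 2 crosses under strand 3. Perm now: [1 3 2]
Gen 2 (s1^-1): strand 1 crosses under strand 3. Perm now: [3 1 2]
Gen 3 (s2): strand 1 crosses over strand 2. Perm now: [3 2 1]
Gen 4 (s1): strand 3 crosses over strand 2. Perm now: [2 3 1]
Gen 5 (s1^-1): strand 2 crosses under strand 3. Perm now: [3 2 1]
Gen 6 (s2): strand 2 crosses over strand 1. Perm now: [3 1 2]
Gen 7 (s2): strand 1 crosses over strand 2. Perm now: [3 2 1]
Gen 8 (s2): strand 2 crosses over strand 1. Perm now: [3 1 2]
Gen 9 (s1): strand 3 crosses over strand 1. Perm now: [1 3 2]
Gen 10 (s2^-1): strand 3 crosses under strand 2. Perm now: [1 2 3]

Answer: 1 2 3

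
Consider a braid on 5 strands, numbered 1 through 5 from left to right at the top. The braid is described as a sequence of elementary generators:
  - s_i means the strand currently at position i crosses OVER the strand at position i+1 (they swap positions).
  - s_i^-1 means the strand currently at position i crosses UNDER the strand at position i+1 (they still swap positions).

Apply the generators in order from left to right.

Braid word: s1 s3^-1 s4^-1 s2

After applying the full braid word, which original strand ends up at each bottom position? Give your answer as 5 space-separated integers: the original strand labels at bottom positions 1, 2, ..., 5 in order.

Answer: 2 4 1 5 3

Derivation:
Gen 1 (s1): strand 1 crosses over strand 2. Perm now: [2 1 3 4 5]
Gen 2 (s3^-1): strand 3 crosses under strand 4. Perm now: [2 1 4 3 5]
Gen 3 (s4^-1): strand 3 crosses under strand 5. Perm now: [2 1 4 5 3]
Gen 4 (s2): strand 1 crosses over strand 4. Perm now: [2 4 1 5 3]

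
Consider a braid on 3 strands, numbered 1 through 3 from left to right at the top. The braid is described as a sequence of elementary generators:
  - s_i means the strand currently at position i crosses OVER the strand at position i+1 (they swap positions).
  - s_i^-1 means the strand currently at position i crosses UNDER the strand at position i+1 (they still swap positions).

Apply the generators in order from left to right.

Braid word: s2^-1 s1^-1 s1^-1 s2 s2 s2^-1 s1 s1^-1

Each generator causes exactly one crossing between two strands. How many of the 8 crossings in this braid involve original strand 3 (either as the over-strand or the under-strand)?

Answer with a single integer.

Answer: 6

Derivation:
Gen 1: crossing 2x3. Involves strand 3? yes. Count so far: 1
Gen 2: crossing 1x3. Involves strand 3? yes. Count so far: 2
Gen 3: crossing 3x1. Involves strand 3? yes. Count so far: 3
Gen 4: crossing 3x2. Involves strand 3? yes. Count so far: 4
Gen 5: crossing 2x3. Involves strand 3? yes. Count so far: 5
Gen 6: crossing 3x2. Involves strand 3? yes. Count so far: 6
Gen 7: crossing 1x2. Involves strand 3? no. Count so far: 6
Gen 8: crossing 2x1. Involves strand 3? no. Count so far: 6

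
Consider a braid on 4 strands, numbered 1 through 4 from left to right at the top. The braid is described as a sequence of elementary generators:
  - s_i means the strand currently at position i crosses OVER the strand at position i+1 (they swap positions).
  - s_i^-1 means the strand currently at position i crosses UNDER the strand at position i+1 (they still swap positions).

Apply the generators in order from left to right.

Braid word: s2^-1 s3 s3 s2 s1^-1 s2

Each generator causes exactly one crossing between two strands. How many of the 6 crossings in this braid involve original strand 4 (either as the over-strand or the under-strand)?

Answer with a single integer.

Gen 1: crossing 2x3. Involves strand 4? no. Count so far: 0
Gen 2: crossing 2x4. Involves strand 4? yes. Count so far: 1
Gen 3: crossing 4x2. Involves strand 4? yes. Count so far: 2
Gen 4: crossing 3x2. Involves strand 4? no. Count so far: 2
Gen 5: crossing 1x2. Involves strand 4? no. Count so far: 2
Gen 6: crossing 1x3. Involves strand 4? no. Count so far: 2

Answer: 2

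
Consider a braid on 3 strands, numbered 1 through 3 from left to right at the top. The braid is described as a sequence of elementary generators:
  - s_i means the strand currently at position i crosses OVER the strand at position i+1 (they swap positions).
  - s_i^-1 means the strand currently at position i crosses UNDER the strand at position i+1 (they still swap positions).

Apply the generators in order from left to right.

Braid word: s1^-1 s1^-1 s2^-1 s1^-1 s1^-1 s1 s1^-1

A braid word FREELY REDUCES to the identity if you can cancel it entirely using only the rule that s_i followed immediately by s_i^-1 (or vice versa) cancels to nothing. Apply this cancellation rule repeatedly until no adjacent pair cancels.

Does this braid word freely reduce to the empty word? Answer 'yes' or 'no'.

Gen 1 (s1^-1): push. Stack: [s1^-1]
Gen 2 (s1^-1): push. Stack: [s1^-1 s1^-1]
Gen 3 (s2^-1): push. Stack: [s1^-1 s1^-1 s2^-1]
Gen 4 (s1^-1): push. Stack: [s1^-1 s1^-1 s2^-1 s1^-1]
Gen 5 (s1^-1): push. Stack: [s1^-1 s1^-1 s2^-1 s1^-1 s1^-1]
Gen 6 (s1): cancels prior s1^-1. Stack: [s1^-1 s1^-1 s2^-1 s1^-1]
Gen 7 (s1^-1): push. Stack: [s1^-1 s1^-1 s2^-1 s1^-1 s1^-1]
Reduced word: s1^-1 s1^-1 s2^-1 s1^-1 s1^-1

Answer: no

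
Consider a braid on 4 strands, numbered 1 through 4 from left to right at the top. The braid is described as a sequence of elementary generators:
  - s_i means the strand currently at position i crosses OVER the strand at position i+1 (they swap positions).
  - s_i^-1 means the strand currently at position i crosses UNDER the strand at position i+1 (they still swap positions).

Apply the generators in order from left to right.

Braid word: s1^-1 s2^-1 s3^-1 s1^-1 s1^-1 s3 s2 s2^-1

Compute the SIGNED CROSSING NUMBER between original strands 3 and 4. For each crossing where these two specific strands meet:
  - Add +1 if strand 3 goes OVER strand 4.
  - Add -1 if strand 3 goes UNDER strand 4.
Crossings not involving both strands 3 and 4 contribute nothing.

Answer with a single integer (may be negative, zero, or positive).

Answer: 0

Derivation:
Gen 1: crossing 1x2. Both 3&4? no. Sum: 0
Gen 2: crossing 1x3. Both 3&4? no. Sum: 0
Gen 3: crossing 1x4. Both 3&4? no. Sum: 0
Gen 4: crossing 2x3. Both 3&4? no. Sum: 0
Gen 5: crossing 3x2. Both 3&4? no. Sum: 0
Gen 6: crossing 4x1. Both 3&4? no. Sum: 0
Gen 7: crossing 3x1. Both 3&4? no. Sum: 0
Gen 8: crossing 1x3. Both 3&4? no. Sum: 0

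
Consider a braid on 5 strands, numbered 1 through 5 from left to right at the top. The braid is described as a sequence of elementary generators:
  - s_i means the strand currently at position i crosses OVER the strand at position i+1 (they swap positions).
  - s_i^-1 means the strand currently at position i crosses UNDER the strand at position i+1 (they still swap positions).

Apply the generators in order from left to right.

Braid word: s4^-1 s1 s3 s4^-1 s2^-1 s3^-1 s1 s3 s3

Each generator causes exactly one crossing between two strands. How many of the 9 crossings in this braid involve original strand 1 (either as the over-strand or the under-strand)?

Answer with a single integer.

Gen 1: crossing 4x5. Involves strand 1? no. Count so far: 0
Gen 2: crossing 1x2. Involves strand 1? yes. Count so far: 1
Gen 3: crossing 3x5. Involves strand 1? no. Count so far: 1
Gen 4: crossing 3x4. Involves strand 1? no. Count so far: 1
Gen 5: crossing 1x5. Involves strand 1? yes. Count so far: 2
Gen 6: crossing 1x4. Involves strand 1? yes. Count so far: 3
Gen 7: crossing 2x5. Involves strand 1? no. Count so far: 3
Gen 8: crossing 4x1. Involves strand 1? yes. Count so far: 4
Gen 9: crossing 1x4. Involves strand 1? yes. Count so far: 5

Answer: 5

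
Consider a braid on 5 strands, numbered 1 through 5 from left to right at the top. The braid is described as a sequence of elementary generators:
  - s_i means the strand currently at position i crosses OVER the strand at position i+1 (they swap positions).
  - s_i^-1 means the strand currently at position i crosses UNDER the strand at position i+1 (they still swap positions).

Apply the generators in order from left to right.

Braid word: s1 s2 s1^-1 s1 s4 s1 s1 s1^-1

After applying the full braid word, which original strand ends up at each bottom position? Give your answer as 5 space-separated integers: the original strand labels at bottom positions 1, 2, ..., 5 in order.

Answer: 3 2 1 5 4

Derivation:
Gen 1 (s1): strand 1 crosses over strand 2. Perm now: [2 1 3 4 5]
Gen 2 (s2): strand 1 crosses over strand 3. Perm now: [2 3 1 4 5]
Gen 3 (s1^-1): strand 2 crosses under strand 3. Perm now: [3 2 1 4 5]
Gen 4 (s1): strand 3 crosses over strand 2. Perm now: [2 3 1 4 5]
Gen 5 (s4): strand 4 crosses over strand 5. Perm now: [2 3 1 5 4]
Gen 6 (s1): strand 2 crosses over strand 3. Perm now: [3 2 1 5 4]
Gen 7 (s1): strand 3 crosses over strand 2. Perm now: [2 3 1 5 4]
Gen 8 (s1^-1): strand 2 crosses under strand 3. Perm now: [3 2 1 5 4]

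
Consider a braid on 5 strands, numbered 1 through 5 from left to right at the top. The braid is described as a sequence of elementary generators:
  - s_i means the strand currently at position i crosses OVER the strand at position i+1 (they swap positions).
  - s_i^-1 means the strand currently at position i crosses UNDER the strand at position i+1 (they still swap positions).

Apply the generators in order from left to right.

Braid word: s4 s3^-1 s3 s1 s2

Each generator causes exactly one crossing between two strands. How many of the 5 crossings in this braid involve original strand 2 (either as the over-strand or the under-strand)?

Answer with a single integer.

Answer: 1

Derivation:
Gen 1: crossing 4x5. Involves strand 2? no. Count so far: 0
Gen 2: crossing 3x5. Involves strand 2? no. Count so far: 0
Gen 3: crossing 5x3. Involves strand 2? no. Count so far: 0
Gen 4: crossing 1x2. Involves strand 2? yes. Count so far: 1
Gen 5: crossing 1x3. Involves strand 2? no. Count so far: 1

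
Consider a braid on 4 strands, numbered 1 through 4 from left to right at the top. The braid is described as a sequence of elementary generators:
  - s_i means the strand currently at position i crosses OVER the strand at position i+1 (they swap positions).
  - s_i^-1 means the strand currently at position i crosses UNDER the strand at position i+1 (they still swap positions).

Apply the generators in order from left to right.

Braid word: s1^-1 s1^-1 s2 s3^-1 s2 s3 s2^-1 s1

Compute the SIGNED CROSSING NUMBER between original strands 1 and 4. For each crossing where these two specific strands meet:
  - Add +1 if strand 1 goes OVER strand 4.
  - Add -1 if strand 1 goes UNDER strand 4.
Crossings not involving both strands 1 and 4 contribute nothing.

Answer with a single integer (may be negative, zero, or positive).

Gen 1: crossing 1x2. Both 1&4? no. Sum: 0
Gen 2: crossing 2x1. Both 1&4? no. Sum: 0
Gen 3: crossing 2x3. Both 1&4? no. Sum: 0
Gen 4: crossing 2x4. Both 1&4? no. Sum: 0
Gen 5: crossing 3x4. Both 1&4? no. Sum: 0
Gen 6: crossing 3x2. Both 1&4? no. Sum: 0
Gen 7: crossing 4x2. Both 1&4? no. Sum: 0
Gen 8: crossing 1x2. Both 1&4? no. Sum: 0

Answer: 0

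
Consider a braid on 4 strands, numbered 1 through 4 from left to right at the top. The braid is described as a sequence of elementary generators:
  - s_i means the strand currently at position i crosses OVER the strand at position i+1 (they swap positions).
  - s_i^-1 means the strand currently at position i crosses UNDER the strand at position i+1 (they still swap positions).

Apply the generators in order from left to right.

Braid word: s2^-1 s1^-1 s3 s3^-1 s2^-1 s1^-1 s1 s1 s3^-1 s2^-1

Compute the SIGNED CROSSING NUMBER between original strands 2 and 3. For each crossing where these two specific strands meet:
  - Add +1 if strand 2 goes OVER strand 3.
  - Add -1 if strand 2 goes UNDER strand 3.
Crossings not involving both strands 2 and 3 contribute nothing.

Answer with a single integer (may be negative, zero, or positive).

Gen 1: 2 under 3. Both 2&3? yes. Contrib: -1. Sum: -1
Gen 2: crossing 1x3. Both 2&3? no. Sum: -1
Gen 3: crossing 2x4. Both 2&3? no. Sum: -1
Gen 4: crossing 4x2. Both 2&3? no. Sum: -1
Gen 5: crossing 1x2. Both 2&3? no. Sum: -1
Gen 6: 3 under 2. Both 2&3? yes. Contrib: +1. Sum: 0
Gen 7: 2 over 3. Both 2&3? yes. Contrib: +1. Sum: 1
Gen 8: 3 over 2. Both 2&3? yes. Contrib: -1. Sum: 0
Gen 9: crossing 1x4. Both 2&3? no. Sum: 0
Gen 10: crossing 3x4. Both 2&3? no. Sum: 0

Answer: 0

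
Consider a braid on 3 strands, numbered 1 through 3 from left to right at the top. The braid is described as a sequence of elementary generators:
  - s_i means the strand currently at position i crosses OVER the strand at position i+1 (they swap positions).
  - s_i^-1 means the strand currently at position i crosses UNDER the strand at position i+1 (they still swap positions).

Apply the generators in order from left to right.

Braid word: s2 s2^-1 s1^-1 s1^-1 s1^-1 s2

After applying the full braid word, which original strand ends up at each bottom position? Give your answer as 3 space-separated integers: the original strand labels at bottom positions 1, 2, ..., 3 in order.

Gen 1 (s2): strand 2 crosses over strand 3. Perm now: [1 3 2]
Gen 2 (s2^-1): strand 3 crosses under strand 2. Perm now: [1 2 3]
Gen 3 (s1^-1): strand 1 crosses under strand 2. Perm now: [2 1 3]
Gen 4 (s1^-1): strand 2 crosses under strand 1. Perm now: [1 2 3]
Gen 5 (s1^-1): strand 1 crosses under strand 2. Perm now: [2 1 3]
Gen 6 (s2): strand 1 crosses over strand 3. Perm now: [2 3 1]

Answer: 2 3 1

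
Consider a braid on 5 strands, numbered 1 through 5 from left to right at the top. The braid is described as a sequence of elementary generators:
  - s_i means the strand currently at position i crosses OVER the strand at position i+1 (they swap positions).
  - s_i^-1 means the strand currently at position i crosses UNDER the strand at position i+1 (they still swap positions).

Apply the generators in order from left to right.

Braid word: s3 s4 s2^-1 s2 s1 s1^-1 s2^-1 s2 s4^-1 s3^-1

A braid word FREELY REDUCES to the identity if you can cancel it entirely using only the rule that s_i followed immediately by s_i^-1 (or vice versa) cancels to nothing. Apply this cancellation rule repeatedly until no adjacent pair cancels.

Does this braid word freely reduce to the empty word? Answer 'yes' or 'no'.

Answer: yes

Derivation:
Gen 1 (s3): push. Stack: [s3]
Gen 2 (s4): push. Stack: [s3 s4]
Gen 3 (s2^-1): push. Stack: [s3 s4 s2^-1]
Gen 4 (s2): cancels prior s2^-1. Stack: [s3 s4]
Gen 5 (s1): push. Stack: [s3 s4 s1]
Gen 6 (s1^-1): cancels prior s1. Stack: [s3 s4]
Gen 7 (s2^-1): push. Stack: [s3 s4 s2^-1]
Gen 8 (s2): cancels prior s2^-1. Stack: [s3 s4]
Gen 9 (s4^-1): cancels prior s4. Stack: [s3]
Gen 10 (s3^-1): cancels prior s3. Stack: []
Reduced word: (empty)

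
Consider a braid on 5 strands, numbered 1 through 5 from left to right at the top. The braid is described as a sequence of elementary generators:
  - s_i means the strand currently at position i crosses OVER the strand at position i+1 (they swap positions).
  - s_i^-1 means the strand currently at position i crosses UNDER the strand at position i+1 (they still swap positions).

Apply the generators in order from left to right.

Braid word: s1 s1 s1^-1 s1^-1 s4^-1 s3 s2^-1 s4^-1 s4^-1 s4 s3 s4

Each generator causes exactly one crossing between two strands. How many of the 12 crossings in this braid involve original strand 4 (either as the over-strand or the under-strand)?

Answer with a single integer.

Gen 1: crossing 1x2. Involves strand 4? no. Count so far: 0
Gen 2: crossing 2x1. Involves strand 4? no. Count so far: 0
Gen 3: crossing 1x2. Involves strand 4? no. Count so far: 0
Gen 4: crossing 2x1. Involves strand 4? no. Count so far: 0
Gen 5: crossing 4x5. Involves strand 4? yes. Count so far: 1
Gen 6: crossing 3x5. Involves strand 4? no. Count so far: 1
Gen 7: crossing 2x5. Involves strand 4? no. Count so far: 1
Gen 8: crossing 3x4. Involves strand 4? yes. Count so far: 2
Gen 9: crossing 4x3. Involves strand 4? yes. Count so far: 3
Gen 10: crossing 3x4. Involves strand 4? yes. Count so far: 4
Gen 11: crossing 2x4. Involves strand 4? yes. Count so far: 5
Gen 12: crossing 2x3. Involves strand 4? no. Count so far: 5

Answer: 5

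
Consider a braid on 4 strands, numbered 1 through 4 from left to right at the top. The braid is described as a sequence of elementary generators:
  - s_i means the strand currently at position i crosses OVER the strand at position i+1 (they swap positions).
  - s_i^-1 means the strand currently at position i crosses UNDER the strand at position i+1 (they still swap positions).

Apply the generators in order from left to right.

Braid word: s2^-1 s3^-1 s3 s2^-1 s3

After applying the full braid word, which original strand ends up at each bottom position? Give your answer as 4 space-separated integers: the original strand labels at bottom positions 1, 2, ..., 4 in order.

Answer: 1 2 4 3

Derivation:
Gen 1 (s2^-1): strand 2 crosses under strand 3. Perm now: [1 3 2 4]
Gen 2 (s3^-1): strand 2 crosses under strand 4. Perm now: [1 3 4 2]
Gen 3 (s3): strand 4 crosses over strand 2. Perm now: [1 3 2 4]
Gen 4 (s2^-1): strand 3 crosses under strand 2. Perm now: [1 2 3 4]
Gen 5 (s3): strand 3 crosses over strand 4. Perm now: [1 2 4 3]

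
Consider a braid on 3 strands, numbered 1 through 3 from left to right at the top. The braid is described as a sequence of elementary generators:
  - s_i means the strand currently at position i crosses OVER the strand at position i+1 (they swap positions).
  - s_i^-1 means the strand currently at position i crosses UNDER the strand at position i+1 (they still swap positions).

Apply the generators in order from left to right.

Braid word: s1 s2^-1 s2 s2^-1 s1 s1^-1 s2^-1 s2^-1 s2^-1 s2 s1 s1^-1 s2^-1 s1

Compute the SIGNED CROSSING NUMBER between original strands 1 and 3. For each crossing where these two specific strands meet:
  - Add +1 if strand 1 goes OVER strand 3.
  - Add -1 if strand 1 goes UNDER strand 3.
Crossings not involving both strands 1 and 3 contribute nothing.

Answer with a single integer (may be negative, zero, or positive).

Gen 1: crossing 1x2. Both 1&3? no. Sum: 0
Gen 2: 1 under 3. Both 1&3? yes. Contrib: -1. Sum: -1
Gen 3: 3 over 1. Both 1&3? yes. Contrib: -1. Sum: -2
Gen 4: 1 under 3. Both 1&3? yes. Contrib: -1. Sum: -3
Gen 5: crossing 2x3. Both 1&3? no. Sum: -3
Gen 6: crossing 3x2. Both 1&3? no. Sum: -3
Gen 7: 3 under 1. Both 1&3? yes. Contrib: +1. Sum: -2
Gen 8: 1 under 3. Both 1&3? yes. Contrib: -1. Sum: -3
Gen 9: 3 under 1. Both 1&3? yes. Contrib: +1. Sum: -2
Gen 10: 1 over 3. Both 1&3? yes. Contrib: +1. Sum: -1
Gen 11: crossing 2x3. Both 1&3? no. Sum: -1
Gen 12: crossing 3x2. Both 1&3? no. Sum: -1
Gen 13: 3 under 1. Both 1&3? yes. Contrib: +1. Sum: 0
Gen 14: crossing 2x1. Both 1&3? no. Sum: 0

Answer: 0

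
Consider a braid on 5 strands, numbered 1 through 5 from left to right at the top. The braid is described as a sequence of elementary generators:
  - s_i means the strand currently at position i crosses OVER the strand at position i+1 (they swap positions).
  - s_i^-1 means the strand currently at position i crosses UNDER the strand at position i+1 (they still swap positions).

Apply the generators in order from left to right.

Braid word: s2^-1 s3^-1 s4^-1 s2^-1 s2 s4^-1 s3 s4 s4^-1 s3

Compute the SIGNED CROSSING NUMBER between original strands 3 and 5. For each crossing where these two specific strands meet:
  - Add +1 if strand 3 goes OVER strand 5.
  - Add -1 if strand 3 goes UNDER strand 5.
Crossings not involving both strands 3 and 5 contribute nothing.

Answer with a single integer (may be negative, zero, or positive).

Answer: 0

Derivation:
Gen 1: crossing 2x3. Both 3&5? no. Sum: 0
Gen 2: crossing 2x4. Both 3&5? no. Sum: 0
Gen 3: crossing 2x5. Both 3&5? no. Sum: 0
Gen 4: crossing 3x4. Both 3&5? no. Sum: 0
Gen 5: crossing 4x3. Both 3&5? no. Sum: 0
Gen 6: crossing 5x2. Both 3&5? no. Sum: 0
Gen 7: crossing 4x2. Both 3&5? no. Sum: 0
Gen 8: crossing 4x5. Both 3&5? no. Sum: 0
Gen 9: crossing 5x4. Both 3&5? no. Sum: 0
Gen 10: crossing 2x4. Both 3&5? no. Sum: 0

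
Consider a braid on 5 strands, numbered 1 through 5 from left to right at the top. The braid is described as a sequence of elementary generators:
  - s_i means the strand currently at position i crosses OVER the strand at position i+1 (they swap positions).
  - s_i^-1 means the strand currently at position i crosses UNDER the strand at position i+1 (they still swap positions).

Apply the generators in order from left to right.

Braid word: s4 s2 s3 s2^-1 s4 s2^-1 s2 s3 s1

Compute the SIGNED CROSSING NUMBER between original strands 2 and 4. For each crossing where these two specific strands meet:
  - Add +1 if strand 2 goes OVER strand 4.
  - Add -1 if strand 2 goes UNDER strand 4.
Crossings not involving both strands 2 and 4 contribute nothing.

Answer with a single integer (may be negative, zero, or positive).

Gen 1: crossing 4x5. Both 2&4? no. Sum: 0
Gen 2: crossing 2x3. Both 2&4? no. Sum: 0
Gen 3: crossing 2x5. Both 2&4? no. Sum: 0
Gen 4: crossing 3x5. Both 2&4? no. Sum: 0
Gen 5: 2 over 4. Both 2&4? yes. Contrib: +1. Sum: 1
Gen 6: crossing 5x3. Both 2&4? no. Sum: 1
Gen 7: crossing 3x5. Both 2&4? no. Sum: 1
Gen 8: crossing 3x4. Both 2&4? no. Sum: 1
Gen 9: crossing 1x5. Both 2&4? no. Sum: 1

Answer: 1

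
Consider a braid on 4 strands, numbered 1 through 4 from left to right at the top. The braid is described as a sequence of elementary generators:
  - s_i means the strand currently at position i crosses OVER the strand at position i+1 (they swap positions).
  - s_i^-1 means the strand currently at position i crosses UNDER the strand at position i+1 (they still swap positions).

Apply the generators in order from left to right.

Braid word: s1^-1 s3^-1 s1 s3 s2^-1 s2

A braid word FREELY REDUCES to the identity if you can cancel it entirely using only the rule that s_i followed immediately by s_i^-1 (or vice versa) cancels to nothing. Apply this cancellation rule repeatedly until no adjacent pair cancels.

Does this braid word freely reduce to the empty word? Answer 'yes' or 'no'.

Answer: no

Derivation:
Gen 1 (s1^-1): push. Stack: [s1^-1]
Gen 2 (s3^-1): push. Stack: [s1^-1 s3^-1]
Gen 3 (s1): push. Stack: [s1^-1 s3^-1 s1]
Gen 4 (s3): push. Stack: [s1^-1 s3^-1 s1 s3]
Gen 5 (s2^-1): push. Stack: [s1^-1 s3^-1 s1 s3 s2^-1]
Gen 6 (s2): cancels prior s2^-1. Stack: [s1^-1 s3^-1 s1 s3]
Reduced word: s1^-1 s3^-1 s1 s3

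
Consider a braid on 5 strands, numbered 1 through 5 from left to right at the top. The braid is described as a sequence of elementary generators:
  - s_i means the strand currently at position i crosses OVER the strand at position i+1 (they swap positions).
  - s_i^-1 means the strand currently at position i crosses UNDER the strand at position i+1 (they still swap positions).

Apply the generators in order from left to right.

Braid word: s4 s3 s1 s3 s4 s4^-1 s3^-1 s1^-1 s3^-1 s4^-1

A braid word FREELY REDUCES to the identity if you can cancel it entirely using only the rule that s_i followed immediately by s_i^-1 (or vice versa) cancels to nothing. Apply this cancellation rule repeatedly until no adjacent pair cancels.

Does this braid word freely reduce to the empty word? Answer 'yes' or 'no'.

Answer: yes

Derivation:
Gen 1 (s4): push. Stack: [s4]
Gen 2 (s3): push. Stack: [s4 s3]
Gen 3 (s1): push. Stack: [s4 s3 s1]
Gen 4 (s3): push. Stack: [s4 s3 s1 s3]
Gen 5 (s4): push. Stack: [s4 s3 s1 s3 s4]
Gen 6 (s4^-1): cancels prior s4. Stack: [s4 s3 s1 s3]
Gen 7 (s3^-1): cancels prior s3. Stack: [s4 s3 s1]
Gen 8 (s1^-1): cancels prior s1. Stack: [s4 s3]
Gen 9 (s3^-1): cancels prior s3. Stack: [s4]
Gen 10 (s4^-1): cancels prior s4. Stack: []
Reduced word: (empty)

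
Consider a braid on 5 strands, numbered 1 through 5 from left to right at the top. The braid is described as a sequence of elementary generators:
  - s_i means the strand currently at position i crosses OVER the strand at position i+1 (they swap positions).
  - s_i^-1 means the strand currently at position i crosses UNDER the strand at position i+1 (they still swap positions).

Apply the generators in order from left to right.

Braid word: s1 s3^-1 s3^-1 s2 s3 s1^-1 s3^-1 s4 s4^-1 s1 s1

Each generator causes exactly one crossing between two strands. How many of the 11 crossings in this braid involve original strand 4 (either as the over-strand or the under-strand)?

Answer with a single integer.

Gen 1: crossing 1x2. Involves strand 4? no. Count so far: 0
Gen 2: crossing 3x4. Involves strand 4? yes. Count so far: 1
Gen 3: crossing 4x3. Involves strand 4? yes. Count so far: 2
Gen 4: crossing 1x3. Involves strand 4? no. Count so far: 2
Gen 5: crossing 1x4. Involves strand 4? yes. Count so far: 3
Gen 6: crossing 2x3. Involves strand 4? no. Count so far: 3
Gen 7: crossing 4x1. Involves strand 4? yes. Count so far: 4
Gen 8: crossing 4x5. Involves strand 4? yes. Count so far: 5
Gen 9: crossing 5x4. Involves strand 4? yes. Count so far: 6
Gen 10: crossing 3x2. Involves strand 4? no. Count so far: 6
Gen 11: crossing 2x3. Involves strand 4? no. Count so far: 6

Answer: 6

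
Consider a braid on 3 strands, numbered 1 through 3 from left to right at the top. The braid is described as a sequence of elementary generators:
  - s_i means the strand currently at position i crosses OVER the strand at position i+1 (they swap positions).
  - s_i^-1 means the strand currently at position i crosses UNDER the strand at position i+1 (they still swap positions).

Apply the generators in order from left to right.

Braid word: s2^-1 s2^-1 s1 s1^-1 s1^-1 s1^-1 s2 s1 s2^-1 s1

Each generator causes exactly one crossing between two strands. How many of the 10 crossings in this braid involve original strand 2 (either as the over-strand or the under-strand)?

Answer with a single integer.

Gen 1: crossing 2x3. Involves strand 2? yes. Count so far: 1
Gen 2: crossing 3x2. Involves strand 2? yes. Count so far: 2
Gen 3: crossing 1x2. Involves strand 2? yes. Count so far: 3
Gen 4: crossing 2x1. Involves strand 2? yes. Count so far: 4
Gen 5: crossing 1x2. Involves strand 2? yes. Count so far: 5
Gen 6: crossing 2x1. Involves strand 2? yes. Count so far: 6
Gen 7: crossing 2x3. Involves strand 2? yes. Count so far: 7
Gen 8: crossing 1x3. Involves strand 2? no. Count so far: 7
Gen 9: crossing 1x2. Involves strand 2? yes. Count so far: 8
Gen 10: crossing 3x2. Involves strand 2? yes. Count so far: 9

Answer: 9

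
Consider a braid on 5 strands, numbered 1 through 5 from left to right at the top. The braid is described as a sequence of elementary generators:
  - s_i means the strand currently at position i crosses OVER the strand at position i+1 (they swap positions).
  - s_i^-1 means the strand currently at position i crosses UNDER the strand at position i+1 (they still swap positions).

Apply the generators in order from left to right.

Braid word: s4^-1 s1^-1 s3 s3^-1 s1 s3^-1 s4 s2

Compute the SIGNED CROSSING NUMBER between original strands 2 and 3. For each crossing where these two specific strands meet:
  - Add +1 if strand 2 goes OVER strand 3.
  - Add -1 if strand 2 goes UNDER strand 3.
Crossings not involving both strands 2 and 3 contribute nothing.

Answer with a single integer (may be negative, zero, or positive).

Answer: 0

Derivation:
Gen 1: crossing 4x5. Both 2&3? no. Sum: 0
Gen 2: crossing 1x2. Both 2&3? no. Sum: 0
Gen 3: crossing 3x5. Both 2&3? no. Sum: 0
Gen 4: crossing 5x3. Both 2&3? no. Sum: 0
Gen 5: crossing 2x1. Both 2&3? no. Sum: 0
Gen 6: crossing 3x5. Both 2&3? no. Sum: 0
Gen 7: crossing 3x4. Both 2&3? no. Sum: 0
Gen 8: crossing 2x5. Both 2&3? no. Sum: 0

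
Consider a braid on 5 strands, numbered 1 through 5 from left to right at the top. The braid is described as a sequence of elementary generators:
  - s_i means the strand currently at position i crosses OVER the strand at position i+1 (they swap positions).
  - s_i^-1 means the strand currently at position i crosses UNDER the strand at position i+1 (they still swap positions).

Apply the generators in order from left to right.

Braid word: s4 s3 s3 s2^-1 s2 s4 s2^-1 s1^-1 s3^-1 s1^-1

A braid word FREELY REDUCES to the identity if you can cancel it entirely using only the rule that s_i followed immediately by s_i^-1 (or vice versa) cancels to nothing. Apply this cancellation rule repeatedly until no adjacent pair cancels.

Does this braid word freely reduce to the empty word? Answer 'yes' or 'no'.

Answer: no

Derivation:
Gen 1 (s4): push. Stack: [s4]
Gen 2 (s3): push. Stack: [s4 s3]
Gen 3 (s3): push. Stack: [s4 s3 s3]
Gen 4 (s2^-1): push. Stack: [s4 s3 s3 s2^-1]
Gen 5 (s2): cancels prior s2^-1. Stack: [s4 s3 s3]
Gen 6 (s4): push. Stack: [s4 s3 s3 s4]
Gen 7 (s2^-1): push. Stack: [s4 s3 s3 s4 s2^-1]
Gen 8 (s1^-1): push. Stack: [s4 s3 s3 s4 s2^-1 s1^-1]
Gen 9 (s3^-1): push. Stack: [s4 s3 s3 s4 s2^-1 s1^-1 s3^-1]
Gen 10 (s1^-1): push. Stack: [s4 s3 s3 s4 s2^-1 s1^-1 s3^-1 s1^-1]
Reduced word: s4 s3 s3 s4 s2^-1 s1^-1 s3^-1 s1^-1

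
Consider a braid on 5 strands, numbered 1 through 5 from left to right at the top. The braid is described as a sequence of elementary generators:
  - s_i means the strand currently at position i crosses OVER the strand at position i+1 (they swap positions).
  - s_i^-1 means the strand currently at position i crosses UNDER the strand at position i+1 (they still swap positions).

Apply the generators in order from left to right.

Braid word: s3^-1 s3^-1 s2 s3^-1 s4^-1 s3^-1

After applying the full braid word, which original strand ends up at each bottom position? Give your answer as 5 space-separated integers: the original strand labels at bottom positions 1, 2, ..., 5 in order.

Gen 1 (s3^-1): strand 3 crosses under strand 4. Perm now: [1 2 4 3 5]
Gen 2 (s3^-1): strand 4 crosses under strand 3. Perm now: [1 2 3 4 5]
Gen 3 (s2): strand 2 crosses over strand 3. Perm now: [1 3 2 4 5]
Gen 4 (s3^-1): strand 2 crosses under strand 4. Perm now: [1 3 4 2 5]
Gen 5 (s4^-1): strand 2 crosses under strand 5. Perm now: [1 3 4 5 2]
Gen 6 (s3^-1): strand 4 crosses under strand 5. Perm now: [1 3 5 4 2]

Answer: 1 3 5 4 2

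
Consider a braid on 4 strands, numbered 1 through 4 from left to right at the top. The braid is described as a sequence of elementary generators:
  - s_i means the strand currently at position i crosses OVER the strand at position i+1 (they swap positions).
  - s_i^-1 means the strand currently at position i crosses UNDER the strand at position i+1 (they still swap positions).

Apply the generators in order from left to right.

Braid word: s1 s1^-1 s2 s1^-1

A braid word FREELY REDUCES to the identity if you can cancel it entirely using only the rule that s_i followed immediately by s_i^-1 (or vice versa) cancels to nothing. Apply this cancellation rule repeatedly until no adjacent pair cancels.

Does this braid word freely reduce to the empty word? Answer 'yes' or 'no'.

Answer: no

Derivation:
Gen 1 (s1): push. Stack: [s1]
Gen 2 (s1^-1): cancels prior s1. Stack: []
Gen 3 (s2): push. Stack: [s2]
Gen 4 (s1^-1): push. Stack: [s2 s1^-1]
Reduced word: s2 s1^-1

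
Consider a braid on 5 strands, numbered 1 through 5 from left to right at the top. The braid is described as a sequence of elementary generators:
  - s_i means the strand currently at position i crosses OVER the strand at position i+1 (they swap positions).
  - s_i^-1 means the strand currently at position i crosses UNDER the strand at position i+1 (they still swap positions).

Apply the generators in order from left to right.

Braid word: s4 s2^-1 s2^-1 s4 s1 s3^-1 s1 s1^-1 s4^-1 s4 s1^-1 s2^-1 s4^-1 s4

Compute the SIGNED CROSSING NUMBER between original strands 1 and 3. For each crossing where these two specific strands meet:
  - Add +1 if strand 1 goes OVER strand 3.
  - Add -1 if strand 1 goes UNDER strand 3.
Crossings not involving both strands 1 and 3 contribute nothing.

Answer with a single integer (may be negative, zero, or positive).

Answer: 0

Derivation:
Gen 1: crossing 4x5. Both 1&3? no. Sum: 0
Gen 2: crossing 2x3. Both 1&3? no. Sum: 0
Gen 3: crossing 3x2. Both 1&3? no. Sum: 0
Gen 4: crossing 5x4. Both 1&3? no. Sum: 0
Gen 5: crossing 1x2. Both 1&3? no. Sum: 0
Gen 6: crossing 3x4. Both 1&3? no. Sum: 0
Gen 7: crossing 2x1. Both 1&3? no. Sum: 0
Gen 8: crossing 1x2. Both 1&3? no. Sum: 0
Gen 9: crossing 3x5. Both 1&3? no. Sum: 0
Gen 10: crossing 5x3. Both 1&3? no. Sum: 0
Gen 11: crossing 2x1. Both 1&3? no. Sum: 0
Gen 12: crossing 2x4. Both 1&3? no. Sum: 0
Gen 13: crossing 3x5. Both 1&3? no. Sum: 0
Gen 14: crossing 5x3. Both 1&3? no. Sum: 0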